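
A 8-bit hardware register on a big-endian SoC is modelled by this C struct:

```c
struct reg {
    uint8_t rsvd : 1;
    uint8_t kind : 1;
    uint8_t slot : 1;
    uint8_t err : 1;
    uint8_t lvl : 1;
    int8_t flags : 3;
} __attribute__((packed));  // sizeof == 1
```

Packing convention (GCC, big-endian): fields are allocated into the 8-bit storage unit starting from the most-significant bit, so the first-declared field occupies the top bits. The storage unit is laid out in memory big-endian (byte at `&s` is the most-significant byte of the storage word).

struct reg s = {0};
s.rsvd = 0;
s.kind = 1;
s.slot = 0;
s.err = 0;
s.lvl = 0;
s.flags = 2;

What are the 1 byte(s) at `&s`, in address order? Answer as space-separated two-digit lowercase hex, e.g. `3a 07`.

42

[7+:1] rsvd=0 & 0x1 = 0x0; word=0x00
[6+:1] kind=1 & 0x1 = 0x1; word=0x40
[5+:1] slot=0 & 0x1 = 0x0; word=0x40
[4+:1] err=0 & 0x1 = 0x0; word=0x40
[3+:1] lvl=0 & 0x1 = 0x0; word=0x40
[0+:3] flags=2 & 0x7 = 0x2; word=0x42
word = 0x42 → big-endian bytes:
  [0]=0x42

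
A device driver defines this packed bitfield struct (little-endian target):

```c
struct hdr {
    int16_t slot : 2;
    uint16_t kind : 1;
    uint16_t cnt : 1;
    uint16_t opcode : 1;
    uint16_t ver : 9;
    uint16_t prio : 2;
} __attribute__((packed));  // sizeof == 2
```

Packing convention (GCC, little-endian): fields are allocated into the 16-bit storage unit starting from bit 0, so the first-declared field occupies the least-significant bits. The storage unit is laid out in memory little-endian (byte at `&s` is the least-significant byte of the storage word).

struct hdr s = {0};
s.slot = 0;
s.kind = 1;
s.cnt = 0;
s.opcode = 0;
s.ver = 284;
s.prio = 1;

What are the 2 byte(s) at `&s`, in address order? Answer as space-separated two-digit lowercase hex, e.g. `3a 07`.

[0+:2] slot=0 & 0x3 = 0x0; word=0x0000
[2+:1] kind=1 & 0x1 = 0x1; word=0x0004
[3+:1] cnt=0 & 0x1 = 0x0; word=0x0004
[4+:1] opcode=0 & 0x1 = 0x0; word=0x0004
[5+:9] ver=284 & 0x1ff = 0x11c; word=0x2384
[14+:2] prio=1 & 0x3 = 0x1; word=0x6384
word = 0x6384 → little-endian bytes:
  [0]=0x84  [1]=0x63

84 63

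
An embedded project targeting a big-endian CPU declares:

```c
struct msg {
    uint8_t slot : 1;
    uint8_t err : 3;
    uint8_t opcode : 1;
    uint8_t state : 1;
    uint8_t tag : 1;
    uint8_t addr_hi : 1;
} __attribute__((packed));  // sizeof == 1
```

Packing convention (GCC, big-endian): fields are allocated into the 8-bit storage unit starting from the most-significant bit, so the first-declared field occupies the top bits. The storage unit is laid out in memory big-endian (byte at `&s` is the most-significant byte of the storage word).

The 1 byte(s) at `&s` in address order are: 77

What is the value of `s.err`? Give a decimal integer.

7

[0]=0x77 (big-endian) → word 0x77
slot [7+:1] = (word>>7) & 0x1 = 0
err [4+:3] = (word>>4) & 0x7 = 7  ←
opcode [3+:1] = (word>>3) & 0x1 = 0
state [2+:1] = (word>>2) & 0x1 = 1
tag [1+:1] = (word>>1) & 0x1 = 1
addr_hi [0+:1] = (word>>0) & 0x1 = 1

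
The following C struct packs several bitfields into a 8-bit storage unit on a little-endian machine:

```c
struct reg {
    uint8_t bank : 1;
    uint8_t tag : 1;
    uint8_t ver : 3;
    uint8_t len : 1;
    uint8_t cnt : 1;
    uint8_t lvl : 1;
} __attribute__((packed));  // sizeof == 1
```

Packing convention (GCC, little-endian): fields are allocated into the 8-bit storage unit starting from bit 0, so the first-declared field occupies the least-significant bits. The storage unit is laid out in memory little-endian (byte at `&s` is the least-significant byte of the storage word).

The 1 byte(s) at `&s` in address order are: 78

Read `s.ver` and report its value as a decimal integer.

6

[0]=0x78 (little-endian) → word 0x78
bank [0+:1] = (word>>0) & 0x1 = 0
tag [1+:1] = (word>>1) & 0x1 = 0
ver [2+:3] = (word>>2) & 0x7 = 6  ←
len [5+:1] = (word>>5) & 0x1 = 1
cnt [6+:1] = (word>>6) & 0x1 = 1
lvl [7+:1] = (word>>7) & 0x1 = 0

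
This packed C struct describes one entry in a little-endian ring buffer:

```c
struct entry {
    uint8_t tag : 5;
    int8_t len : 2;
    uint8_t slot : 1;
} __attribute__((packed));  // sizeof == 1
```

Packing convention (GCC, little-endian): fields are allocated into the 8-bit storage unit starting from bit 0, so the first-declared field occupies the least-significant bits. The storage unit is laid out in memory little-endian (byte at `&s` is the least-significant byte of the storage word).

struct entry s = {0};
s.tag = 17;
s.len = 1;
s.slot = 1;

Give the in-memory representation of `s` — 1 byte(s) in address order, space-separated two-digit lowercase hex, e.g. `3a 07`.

b1

tag (5b) val=17 bits=0x11 at bit 0: 0x11
len (2b) val=1 bits=0x1 at bit 5: 0x31
slot (1b) val=1 bits=0x1 at bit 7: 0xb1
word = 0xb1 → little-endian bytes:
  [0]=0xb1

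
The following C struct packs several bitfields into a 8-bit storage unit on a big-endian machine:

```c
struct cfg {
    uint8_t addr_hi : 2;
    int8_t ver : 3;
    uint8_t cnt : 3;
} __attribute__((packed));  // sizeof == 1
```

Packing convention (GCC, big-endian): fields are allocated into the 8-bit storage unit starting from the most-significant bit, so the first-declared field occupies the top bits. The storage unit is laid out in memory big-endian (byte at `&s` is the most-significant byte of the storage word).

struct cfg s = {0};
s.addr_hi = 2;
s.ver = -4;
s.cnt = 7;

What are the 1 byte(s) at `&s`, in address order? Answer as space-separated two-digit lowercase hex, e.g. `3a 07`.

[6+:2] addr_hi=2 & 0x3 = 0x2; word=0x80
[3+:3] ver=-4 & 0x7 = 0x4; word=0xa0
[0+:3] cnt=7 & 0x7 = 0x7; word=0xa7
word = 0xa7 → big-endian bytes:
  [0]=0xa7

a7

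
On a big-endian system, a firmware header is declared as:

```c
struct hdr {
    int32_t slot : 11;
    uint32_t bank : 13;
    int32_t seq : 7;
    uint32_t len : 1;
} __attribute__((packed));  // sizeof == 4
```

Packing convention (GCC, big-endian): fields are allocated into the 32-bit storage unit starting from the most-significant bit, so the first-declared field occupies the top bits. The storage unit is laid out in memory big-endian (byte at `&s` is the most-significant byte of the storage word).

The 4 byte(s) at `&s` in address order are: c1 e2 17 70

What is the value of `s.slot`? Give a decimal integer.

-497

[0]=0xc1 [1]=0xe2 [2]=0x17 [3]=0x70 (big-endian) → word 0xc1e21770
slot:11 @ bit 21 → (0xc1e21770>>21)&0x7ff = 0x60f  ←
bank:13 @ bit 8 → (0xc1e21770>>8)&0x1fff = 0x217
seq:7 @ bit 1 → (0xc1e21770>>1)&0x7f = 0x38
len:1 @ bit 0 → (0xc1e21770>>0)&0x1 = 0x0
slot signed 11b, MSB=1: 1551 - 2048 = -497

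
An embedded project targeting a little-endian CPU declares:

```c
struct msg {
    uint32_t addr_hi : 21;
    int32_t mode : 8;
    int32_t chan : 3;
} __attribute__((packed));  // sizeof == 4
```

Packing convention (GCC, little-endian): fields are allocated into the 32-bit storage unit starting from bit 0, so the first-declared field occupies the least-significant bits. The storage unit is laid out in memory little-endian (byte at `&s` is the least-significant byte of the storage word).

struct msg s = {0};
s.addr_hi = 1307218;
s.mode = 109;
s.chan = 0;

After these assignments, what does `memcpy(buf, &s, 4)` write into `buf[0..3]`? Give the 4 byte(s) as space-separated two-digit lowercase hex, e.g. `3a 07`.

52 f2 b3 0d

[0+:21] addr_hi=1307218 & 0x1fffff = 0x13f252; word=0x0013f252
[21+:8] mode=109 & 0xff = 0x6d; word=0x0db3f252
[29+:3] chan=0 & 0x7 = 0x0; word=0x0db3f252
word = 0x0db3f252 → little-endian bytes:
  [0]=0x52  [1]=0xf2  [2]=0xb3  [3]=0x0d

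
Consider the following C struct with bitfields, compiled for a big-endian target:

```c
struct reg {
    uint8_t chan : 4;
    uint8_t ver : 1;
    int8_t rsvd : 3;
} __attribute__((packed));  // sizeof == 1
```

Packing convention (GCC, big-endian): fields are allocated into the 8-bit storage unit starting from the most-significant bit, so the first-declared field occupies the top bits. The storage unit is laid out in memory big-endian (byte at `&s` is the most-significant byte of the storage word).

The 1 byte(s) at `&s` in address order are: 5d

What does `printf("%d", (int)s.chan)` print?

5

[0]=0x5d (big-endian) → word 0x5d
chan:4 @ bit 4 → (0x5d>>4)&0xf = 0x5  ←
ver:1 @ bit 3 → (0x5d>>3)&0x1 = 0x1
rsvd:3 @ bit 0 → (0x5d>>0)&0x7 = 0x5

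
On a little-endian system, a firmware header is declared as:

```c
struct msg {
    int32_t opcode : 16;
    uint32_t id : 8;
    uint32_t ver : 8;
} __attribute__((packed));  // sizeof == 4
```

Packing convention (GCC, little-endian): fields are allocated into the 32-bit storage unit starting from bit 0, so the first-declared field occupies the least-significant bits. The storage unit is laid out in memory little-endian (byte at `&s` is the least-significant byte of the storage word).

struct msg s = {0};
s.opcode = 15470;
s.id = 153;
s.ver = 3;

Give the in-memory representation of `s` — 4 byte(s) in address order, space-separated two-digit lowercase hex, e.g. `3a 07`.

6e 3c 99 03

[0+:16] opcode=15470 & 0xffff = 0x3c6e; word=0x00003c6e
[16+:8] id=153 & 0xff = 0x99; word=0x00993c6e
[24+:8] ver=3 & 0xff = 0x3; word=0x03993c6e
word = 0x03993c6e → little-endian bytes:
  [0]=0x6e  [1]=0x3c  [2]=0x99  [3]=0x03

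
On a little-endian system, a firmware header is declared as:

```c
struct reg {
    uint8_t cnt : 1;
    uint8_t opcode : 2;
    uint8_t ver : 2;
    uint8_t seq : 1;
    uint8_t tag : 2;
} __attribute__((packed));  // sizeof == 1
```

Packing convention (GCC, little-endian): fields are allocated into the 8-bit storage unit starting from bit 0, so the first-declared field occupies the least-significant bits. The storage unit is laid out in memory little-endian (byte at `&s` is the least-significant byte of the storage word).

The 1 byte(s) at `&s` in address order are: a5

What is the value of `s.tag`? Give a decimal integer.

[0]=0xa5 (little-endian) → word 0xa5
cnt [0+:1] = (word>>0) & 0x1 = 1
opcode [1+:2] = (word>>1) & 0x3 = 2
ver [3+:2] = (word>>3) & 0x3 = 0
seq [5+:1] = (word>>5) & 0x1 = 1
tag [6+:2] = (word>>6) & 0x3 = 2  ←

2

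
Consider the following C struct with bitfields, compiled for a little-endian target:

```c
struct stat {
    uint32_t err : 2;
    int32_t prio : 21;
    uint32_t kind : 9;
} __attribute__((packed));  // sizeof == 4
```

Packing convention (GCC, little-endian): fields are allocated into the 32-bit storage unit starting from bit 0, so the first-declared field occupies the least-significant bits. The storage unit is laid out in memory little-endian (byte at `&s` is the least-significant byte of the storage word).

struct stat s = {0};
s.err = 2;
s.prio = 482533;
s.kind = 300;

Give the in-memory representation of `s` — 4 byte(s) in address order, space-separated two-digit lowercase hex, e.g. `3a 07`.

[0+:2] err=2 & 0x3 = 0x2; word=0x00000002
[2+:21] prio=482533 & 0x1fffff = 0x75ce5; word=0x001d7396
[23+:9] kind=300 & 0x1ff = 0x12c; word=0x961d7396
word = 0x961d7396 → little-endian bytes:
  [0]=0x96  [1]=0x73  [2]=0x1d  [3]=0x96

96 73 1d 96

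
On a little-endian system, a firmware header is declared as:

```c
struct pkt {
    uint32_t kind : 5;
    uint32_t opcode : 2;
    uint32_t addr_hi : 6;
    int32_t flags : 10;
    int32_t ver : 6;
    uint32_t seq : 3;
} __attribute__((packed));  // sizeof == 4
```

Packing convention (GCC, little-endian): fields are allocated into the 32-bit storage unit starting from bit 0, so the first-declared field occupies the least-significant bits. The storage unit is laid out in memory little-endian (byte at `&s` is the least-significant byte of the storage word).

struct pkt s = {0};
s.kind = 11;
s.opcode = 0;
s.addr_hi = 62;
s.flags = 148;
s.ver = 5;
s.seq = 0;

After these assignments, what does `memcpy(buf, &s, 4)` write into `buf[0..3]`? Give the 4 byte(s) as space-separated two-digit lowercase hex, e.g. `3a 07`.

[0+:5] kind=11 & 0x1f = 0xb; word=0x0000000b
[5+:2] opcode=0 & 0x3 = 0x0; word=0x0000000b
[7+:6] addr_hi=62 & 0x3f = 0x3e; word=0x00001f0b
[13+:10] flags=148 & 0x3ff = 0x94; word=0x00129f0b
[23+:6] ver=5 & 0x3f = 0x5; word=0x02929f0b
[29+:3] seq=0 & 0x7 = 0x0; word=0x02929f0b
word = 0x02929f0b → little-endian bytes:
  [0]=0x0b  [1]=0x9f  [2]=0x92  [3]=0x02

0b 9f 92 02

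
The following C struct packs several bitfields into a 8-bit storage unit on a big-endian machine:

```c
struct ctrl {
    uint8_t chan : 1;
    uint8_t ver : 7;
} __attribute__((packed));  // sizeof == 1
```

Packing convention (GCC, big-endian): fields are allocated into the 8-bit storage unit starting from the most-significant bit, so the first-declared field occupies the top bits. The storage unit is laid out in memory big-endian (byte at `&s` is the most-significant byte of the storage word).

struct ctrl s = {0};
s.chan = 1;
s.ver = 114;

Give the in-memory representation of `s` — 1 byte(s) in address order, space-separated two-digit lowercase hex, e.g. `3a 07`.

[7+:1] chan=1 & 0x1 = 0x1; word=0x80
[0+:7] ver=114 & 0x7f = 0x72; word=0xf2
word = 0xf2 → big-endian bytes:
  [0]=0xf2

f2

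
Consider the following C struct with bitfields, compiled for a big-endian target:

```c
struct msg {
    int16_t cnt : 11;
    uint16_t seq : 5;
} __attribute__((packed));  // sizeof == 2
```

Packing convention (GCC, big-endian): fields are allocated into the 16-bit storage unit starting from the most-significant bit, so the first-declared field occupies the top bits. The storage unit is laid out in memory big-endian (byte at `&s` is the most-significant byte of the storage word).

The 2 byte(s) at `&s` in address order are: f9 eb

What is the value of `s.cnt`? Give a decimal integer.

-49

[0]=0xf9 [1]=0xeb (big-endian) → word 0xf9eb
cnt:11 @ bit 5 → (0xf9eb>>5)&0x7ff = 0x7cf  ←
seq:5 @ bit 0 → (0xf9eb>>0)&0x1f = 0xb
cnt signed 11b, MSB=1: 1999 - 2048 = -49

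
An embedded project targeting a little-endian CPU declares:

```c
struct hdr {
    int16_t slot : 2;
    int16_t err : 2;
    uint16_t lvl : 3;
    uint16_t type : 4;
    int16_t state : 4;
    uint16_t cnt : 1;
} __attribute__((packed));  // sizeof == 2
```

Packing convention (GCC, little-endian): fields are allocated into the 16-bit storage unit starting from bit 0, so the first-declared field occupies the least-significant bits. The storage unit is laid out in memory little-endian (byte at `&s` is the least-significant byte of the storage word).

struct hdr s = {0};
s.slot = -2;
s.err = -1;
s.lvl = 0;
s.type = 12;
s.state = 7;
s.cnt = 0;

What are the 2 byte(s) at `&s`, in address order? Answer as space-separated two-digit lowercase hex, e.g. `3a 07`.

[0+:2] slot=-2 & 0x3 = 0x2; word=0x0002
[2+:2] err=-1 & 0x3 = 0x3; word=0x000e
[4+:3] lvl=0 & 0x7 = 0x0; word=0x000e
[7+:4] type=12 & 0xf = 0xc; word=0x060e
[11+:4] state=7 & 0xf = 0x7; word=0x3e0e
[15+:1] cnt=0 & 0x1 = 0x0; word=0x3e0e
word = 0x3e0e → little-endian bytes:
  [0]=0x0e  [1]=0x3e

0e 3e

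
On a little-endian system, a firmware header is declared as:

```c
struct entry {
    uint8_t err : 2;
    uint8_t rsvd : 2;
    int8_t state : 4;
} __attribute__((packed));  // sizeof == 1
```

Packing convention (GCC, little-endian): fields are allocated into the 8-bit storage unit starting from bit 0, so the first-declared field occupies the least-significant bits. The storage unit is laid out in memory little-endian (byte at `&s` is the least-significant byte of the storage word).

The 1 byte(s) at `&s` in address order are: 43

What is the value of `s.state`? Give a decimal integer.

4

[0]=0x43 (little-endian) → word 0x43
err [0+:2] = (word>>0) & 0x3 = 3
rsvd [2+:2] = (word>>2) & 0x3 = 0
state [4+:4] = (word>>4) & 0xf = 4  ←
state signed 4b, MSB=0: value = 4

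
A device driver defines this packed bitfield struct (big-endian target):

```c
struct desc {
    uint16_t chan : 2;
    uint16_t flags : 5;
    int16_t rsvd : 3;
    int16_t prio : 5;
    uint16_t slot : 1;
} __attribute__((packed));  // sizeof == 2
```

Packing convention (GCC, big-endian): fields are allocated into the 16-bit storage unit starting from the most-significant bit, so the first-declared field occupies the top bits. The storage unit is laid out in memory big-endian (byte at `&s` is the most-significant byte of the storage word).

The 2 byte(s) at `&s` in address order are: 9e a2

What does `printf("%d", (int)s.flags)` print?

15

[0]=0x9e [1]=0xa2 (big-endian) → word 0x9ea2
chan:2 @ bit 14 → (0x9ea2>>14)&0x3 = 0x2
flags:5 @ bit 9 → (0x9ea2>>9)&0x1f = 0xf  ←
rsvd:3 @ bit 6 → (0x9ea2>>6)&0x7 = 0x2
prio:5 @ bit 1 → (0x9ea2>>1)&0x1f = 0x11
slot:1 @ bit 0 → (0x9ea2>>0)&0x1 = 0x0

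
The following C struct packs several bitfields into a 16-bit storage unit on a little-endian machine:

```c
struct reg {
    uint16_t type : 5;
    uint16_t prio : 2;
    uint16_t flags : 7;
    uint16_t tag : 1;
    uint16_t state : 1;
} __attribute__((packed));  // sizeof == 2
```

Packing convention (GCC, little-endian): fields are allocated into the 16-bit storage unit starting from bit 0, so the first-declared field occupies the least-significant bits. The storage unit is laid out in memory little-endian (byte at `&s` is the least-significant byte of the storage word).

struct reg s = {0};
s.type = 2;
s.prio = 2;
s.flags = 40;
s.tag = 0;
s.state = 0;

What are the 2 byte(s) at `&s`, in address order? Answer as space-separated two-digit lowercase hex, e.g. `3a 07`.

42 14

type (5b) val=2 bits=0x2 at bit 0: 0x0002
prio (2b) val=2 bits=0x2 at bit 5: 0x0042
flags (7b) val=40 bits=0x28 at bit 7: 0x1442
tag (1b) val=0 bits=0x0 at bit 14: 0x1442
state (1b) val=0 bits=0x0 at bit 15: 0x1442
word = 0x1442 → little-endian bytes:
  [0]=0x42  [1]=0x14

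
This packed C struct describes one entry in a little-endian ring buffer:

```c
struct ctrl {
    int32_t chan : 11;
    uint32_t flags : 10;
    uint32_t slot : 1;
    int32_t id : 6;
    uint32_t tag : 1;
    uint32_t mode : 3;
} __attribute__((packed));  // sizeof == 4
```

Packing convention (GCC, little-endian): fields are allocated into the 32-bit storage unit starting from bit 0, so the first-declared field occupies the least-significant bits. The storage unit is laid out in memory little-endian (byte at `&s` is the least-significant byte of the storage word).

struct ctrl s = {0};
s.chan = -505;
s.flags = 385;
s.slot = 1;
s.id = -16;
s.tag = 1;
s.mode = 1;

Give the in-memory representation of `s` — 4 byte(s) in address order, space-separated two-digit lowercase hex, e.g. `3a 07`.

chan:11 = -505 → 0x607 << 0 → word 0x00000607
flags:10 = 385 → 0x181 << 11 → word 0x000c0e07
slot:1 = 1 → 0x1 << 21 → word 0x002c0e07
id:6 = -16 → 0x30 << 22 → word 0x0c2c0e07
tag:1 = 1 → 0x1 << 28 → word 0x1c2c0e07
mode:3 = 1 → 0x1 << 29 → word 0x3c2c0e07
word = 0x3c2c0e07 → little-endian bytes:
  [0]=0x07  [1]=0x0e  [2]=0x2c  [3]=0x3c

07 0e 2c 3c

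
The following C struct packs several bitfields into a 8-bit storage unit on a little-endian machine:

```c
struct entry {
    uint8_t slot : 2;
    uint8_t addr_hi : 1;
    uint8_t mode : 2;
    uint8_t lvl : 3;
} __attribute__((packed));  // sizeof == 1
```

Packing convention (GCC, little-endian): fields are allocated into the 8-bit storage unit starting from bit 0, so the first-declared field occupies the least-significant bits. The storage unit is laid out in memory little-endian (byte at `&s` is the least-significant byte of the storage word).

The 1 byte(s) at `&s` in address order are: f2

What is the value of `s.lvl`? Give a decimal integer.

[0]=0xf2 (little-endian) → word 0xf2
slot [0+:2] = (word>>0) & 0x3 = 2
addr_hi [2+:1] = (word>>2) & 0x1 = 0
mode [3+:2] = (word>>3) & 0x3 = 2
lvl [5+:3] = (word>>5) & 0x7 = 7  ←

7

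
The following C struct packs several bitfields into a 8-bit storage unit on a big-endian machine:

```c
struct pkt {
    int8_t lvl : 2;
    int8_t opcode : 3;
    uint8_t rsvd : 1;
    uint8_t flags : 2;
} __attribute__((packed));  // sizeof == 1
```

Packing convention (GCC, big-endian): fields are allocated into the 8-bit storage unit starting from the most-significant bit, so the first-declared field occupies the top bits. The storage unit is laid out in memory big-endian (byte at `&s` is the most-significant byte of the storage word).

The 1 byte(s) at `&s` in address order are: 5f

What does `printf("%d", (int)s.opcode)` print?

[0]=0x5f (big-endian) → word 0x5f
lvl [6+:2] = (word>>6) & 0x3 = 1
opcode [3+:3] = (word>>3) & 0x7 = 3  ←
rsvd [2+:1] = (word>>2) & 0x1 = 1
flags [0+:2] = (word>>0) & 0x3 = 3
opcode signed 3b, MSB=0: value = 3

3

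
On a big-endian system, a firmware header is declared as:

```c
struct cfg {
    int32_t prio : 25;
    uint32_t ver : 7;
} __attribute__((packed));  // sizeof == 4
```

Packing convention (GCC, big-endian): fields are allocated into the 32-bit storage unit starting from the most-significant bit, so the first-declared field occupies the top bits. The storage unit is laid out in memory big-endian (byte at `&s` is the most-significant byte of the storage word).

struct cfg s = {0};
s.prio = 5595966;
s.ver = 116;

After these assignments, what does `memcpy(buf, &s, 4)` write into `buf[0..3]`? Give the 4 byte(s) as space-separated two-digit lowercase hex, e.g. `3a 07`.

prio (25b) val=5595966 bits=0x55633e at bit 7: 0x2ab19f00
ver (7b) val=116 bits=0x74 at bit 0: 0x2ab19f74
word = 0x2ab19f74 → big-endian bytes:
  [0]=0x2a  [1]=0xb1  [2]=0x9f  [3]=0x74

2a b1 9f 74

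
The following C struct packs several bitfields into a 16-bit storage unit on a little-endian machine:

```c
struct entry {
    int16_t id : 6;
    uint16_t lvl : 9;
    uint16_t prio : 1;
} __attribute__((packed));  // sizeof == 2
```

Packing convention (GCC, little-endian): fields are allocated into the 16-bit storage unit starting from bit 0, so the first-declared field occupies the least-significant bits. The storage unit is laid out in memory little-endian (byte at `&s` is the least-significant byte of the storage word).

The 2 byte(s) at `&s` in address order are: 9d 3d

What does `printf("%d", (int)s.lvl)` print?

246

[0]=0x9d [1]=0x3d (little-endian) → word 0x3d9d
id [0+:6] = (word>>0) & 0x3f = 29
lvl [6+:9] = (word>>6) & 0x1ff = 246  ←
prio [15+:1] = (word>>15) & 0x1 = 0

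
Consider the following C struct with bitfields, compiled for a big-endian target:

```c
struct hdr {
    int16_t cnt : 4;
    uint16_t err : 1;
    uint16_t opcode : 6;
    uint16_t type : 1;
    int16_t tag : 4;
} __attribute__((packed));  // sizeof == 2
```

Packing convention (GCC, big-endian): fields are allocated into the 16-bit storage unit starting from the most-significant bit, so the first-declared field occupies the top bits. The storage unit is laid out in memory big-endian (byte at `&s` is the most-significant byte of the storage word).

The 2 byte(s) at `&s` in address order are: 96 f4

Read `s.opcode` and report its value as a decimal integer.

55

[0]=0x96 [1]=0xf4 (big-endian) → word 0x96f4
cnt [12+:4] = (word>>12) & 0xf = 9
err [11+:1] = (word>>11) & 0x1 = 0
opcode [5+:6] = (word>>5) & 0x3f = 55  ←
type [4+:1] = (word>>4) & 0x1 = 1
tag [0+:4] = (word>>0) & 0xf = 4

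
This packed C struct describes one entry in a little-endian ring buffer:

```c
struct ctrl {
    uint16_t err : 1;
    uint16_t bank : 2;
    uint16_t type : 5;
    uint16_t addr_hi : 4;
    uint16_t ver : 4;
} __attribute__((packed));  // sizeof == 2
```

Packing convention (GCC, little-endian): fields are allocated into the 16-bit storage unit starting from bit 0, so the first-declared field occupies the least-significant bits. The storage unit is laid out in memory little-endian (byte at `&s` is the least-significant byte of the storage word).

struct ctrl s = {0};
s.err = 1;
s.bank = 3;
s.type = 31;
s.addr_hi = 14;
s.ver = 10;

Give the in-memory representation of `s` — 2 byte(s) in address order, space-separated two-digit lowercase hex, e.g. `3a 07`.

err (1b) val=1 bits=0x1 at bit 0: 0x0001
bank (2b) val=3 bits=0x3 at bit 1: 0x0007
type (5b) val=31 bits=0x1f at bit 3: 0x00ff
addr_hi (4b) val=14 bits=0xe at bit 8: 0x0eff
ver (4b) val=10 bits=0xa at bit 12: 0xaeff
word = 0xaeff → little-endian bytes:
  [0]=0xff  [1]=0xae

ff ae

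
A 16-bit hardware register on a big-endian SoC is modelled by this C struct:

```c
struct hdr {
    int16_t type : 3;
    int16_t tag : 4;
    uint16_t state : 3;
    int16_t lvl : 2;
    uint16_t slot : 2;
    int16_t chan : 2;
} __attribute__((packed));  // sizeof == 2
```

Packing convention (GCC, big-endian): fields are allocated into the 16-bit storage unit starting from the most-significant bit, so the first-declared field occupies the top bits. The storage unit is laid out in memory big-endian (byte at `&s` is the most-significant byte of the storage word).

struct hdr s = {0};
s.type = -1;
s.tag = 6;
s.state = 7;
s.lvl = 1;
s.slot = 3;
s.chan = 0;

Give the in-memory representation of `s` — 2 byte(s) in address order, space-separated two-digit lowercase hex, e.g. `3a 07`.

type (3b) val=-1 bits=0x7 at bit 13: 0xe000
tag (4b) val=6 bits=0x6 at bit 9: 0xec00
state (3b) val=7 bits=0x7 at bit 6: 0xedc0
lvl (2b) val=1 bits=0x1 at bit 4: 0xedd0
slot (2b) val=3 bits=0x3 at bit 2: 0xeddc
chan (2b) val=0 bits=0x0 at bit 0: 0xeddc
word = 0xeddc → big-endian bytes:
  [0]=0xed  [1]=0xdc

ed dc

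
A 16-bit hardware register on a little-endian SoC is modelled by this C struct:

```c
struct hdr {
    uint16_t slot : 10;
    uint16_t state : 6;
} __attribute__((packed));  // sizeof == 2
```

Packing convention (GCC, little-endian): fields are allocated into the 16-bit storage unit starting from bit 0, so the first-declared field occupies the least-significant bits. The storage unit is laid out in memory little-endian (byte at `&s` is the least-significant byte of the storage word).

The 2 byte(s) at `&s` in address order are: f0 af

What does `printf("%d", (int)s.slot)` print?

1008

[0]=0xf0 [1]=0xaf (little-endian) → word 0xaff0
slot:10 @ bit 0 → (0xaff0>>0)&0x3ff = 0x3f0  ←
state:6 @ bit 10 → (0xaff0>>10)&0x3f = 0x2b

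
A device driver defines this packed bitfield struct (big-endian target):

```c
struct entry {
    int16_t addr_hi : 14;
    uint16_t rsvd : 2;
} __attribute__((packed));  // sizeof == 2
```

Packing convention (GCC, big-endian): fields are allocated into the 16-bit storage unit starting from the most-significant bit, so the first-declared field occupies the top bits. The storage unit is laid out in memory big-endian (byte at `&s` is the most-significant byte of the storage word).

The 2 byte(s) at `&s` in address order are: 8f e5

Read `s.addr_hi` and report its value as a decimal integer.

-7175

[0]=0x8f [1]=0xe5 (big-endian) → word 0x8fe5
addr_hi:14 @ bit 2 → (0x8fe5>>2)&0x3fff = 0x23f9  ←
rsvd:2 @ bit 0 → (0x8fe5>>0)&0x3 = 0x1
addr_hi signed 14b, MSB=1: 9209 - 16384 = -7175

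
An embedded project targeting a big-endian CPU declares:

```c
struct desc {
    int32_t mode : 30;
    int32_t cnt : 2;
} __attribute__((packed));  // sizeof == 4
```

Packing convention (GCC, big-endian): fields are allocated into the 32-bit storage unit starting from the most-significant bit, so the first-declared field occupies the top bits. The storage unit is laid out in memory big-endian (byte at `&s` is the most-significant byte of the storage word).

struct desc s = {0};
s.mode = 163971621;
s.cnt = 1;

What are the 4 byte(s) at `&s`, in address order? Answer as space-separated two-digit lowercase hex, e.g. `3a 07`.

mode:30 = 163971621 → 0x9c60225 << 2 → word 0x27180894
cnt:2 = 1 → 0x1 << 0 → word 0x27180895
word = 0x27180895 → big-endian bytes:
  [0]=0x27  [1]=0x18  [2]=0x08  [3]=0x95

27 18 08 95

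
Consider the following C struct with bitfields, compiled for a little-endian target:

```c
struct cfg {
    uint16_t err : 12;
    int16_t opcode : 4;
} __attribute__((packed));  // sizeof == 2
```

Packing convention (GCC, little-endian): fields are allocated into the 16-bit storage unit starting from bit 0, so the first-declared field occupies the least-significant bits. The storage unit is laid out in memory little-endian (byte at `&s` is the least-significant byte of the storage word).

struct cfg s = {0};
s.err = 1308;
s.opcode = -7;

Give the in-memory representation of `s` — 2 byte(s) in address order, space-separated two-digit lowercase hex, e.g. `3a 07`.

err (12b) val=1308 bits=0x51c at bit 0: 0x051c
opcode (4b) val=-7 bits=0x9 at bit 12: 0x951c
word = 0x951c → little-endian bytes:
  [0]=0x1c  [1]=0x95

1c 95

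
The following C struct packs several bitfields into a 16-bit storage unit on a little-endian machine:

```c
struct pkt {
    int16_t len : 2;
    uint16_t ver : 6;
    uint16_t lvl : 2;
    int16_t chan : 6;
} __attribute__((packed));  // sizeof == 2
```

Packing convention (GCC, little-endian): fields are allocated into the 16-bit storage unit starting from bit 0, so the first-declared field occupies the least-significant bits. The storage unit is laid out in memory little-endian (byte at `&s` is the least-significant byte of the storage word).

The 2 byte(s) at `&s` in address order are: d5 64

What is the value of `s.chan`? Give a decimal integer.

25

[0]=0xd5 [1]=0x64 (little-endian) → word 0x64d5
len:2 @ bit 0 → (0x64d5>>0)&0x3 = 0x1
ver:6 @ bit 2 → (0x64d5>>2)&0x3f = 0x35
lvl:2 @ bit 8 → (0x64d5>>8)&0x3 = 0x0
chan:6 @ bit 10 → (0x64d5>>10)&0x3f = 0x19  ←
chan signed 6b, MSB=0: value = 25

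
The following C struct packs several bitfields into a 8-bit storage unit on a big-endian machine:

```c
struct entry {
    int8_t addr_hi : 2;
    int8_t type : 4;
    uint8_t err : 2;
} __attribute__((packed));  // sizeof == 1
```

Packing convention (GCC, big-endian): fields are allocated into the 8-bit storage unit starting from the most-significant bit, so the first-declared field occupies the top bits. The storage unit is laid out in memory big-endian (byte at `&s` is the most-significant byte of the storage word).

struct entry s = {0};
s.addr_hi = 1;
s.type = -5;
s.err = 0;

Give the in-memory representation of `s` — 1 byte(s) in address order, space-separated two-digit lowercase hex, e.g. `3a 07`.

6c

[6+:2] addr_hi=1 & 0x3 = 0x1; word=0x40
[2+:4] type=-5 & 0xf = 0xb; word=0x6c
[0+:2] err=0 & 0x3 = 0x0; word=0x6c
word = 0x6c → big-endian bytes:
  [0]=0x6c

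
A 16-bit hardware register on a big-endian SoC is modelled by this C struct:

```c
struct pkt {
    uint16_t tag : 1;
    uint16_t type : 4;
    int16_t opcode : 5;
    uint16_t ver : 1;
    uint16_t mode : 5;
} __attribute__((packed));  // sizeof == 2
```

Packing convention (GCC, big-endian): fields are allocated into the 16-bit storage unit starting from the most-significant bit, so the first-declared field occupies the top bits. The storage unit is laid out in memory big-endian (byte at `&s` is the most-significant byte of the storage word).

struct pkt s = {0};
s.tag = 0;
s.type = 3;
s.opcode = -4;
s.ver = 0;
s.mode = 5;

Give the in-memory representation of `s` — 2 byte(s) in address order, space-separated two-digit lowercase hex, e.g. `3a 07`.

1f 05

tag:1 = 0 → 0x0 << 15 → word 0x0000
type:4 = 3 → 0x3 << 11 → word 0x1800
opcode:5 = -4 → 0x1c << 6 → word 0x1f00
ver:1 = 0 → 0x0 << 5 → word 0x1f00
mode:5 = 5 → 0x5 << 0 → word 0x1f05
word = 0x1f05 → big-endian bytes:
  [0]=0x1f  [1]=0x05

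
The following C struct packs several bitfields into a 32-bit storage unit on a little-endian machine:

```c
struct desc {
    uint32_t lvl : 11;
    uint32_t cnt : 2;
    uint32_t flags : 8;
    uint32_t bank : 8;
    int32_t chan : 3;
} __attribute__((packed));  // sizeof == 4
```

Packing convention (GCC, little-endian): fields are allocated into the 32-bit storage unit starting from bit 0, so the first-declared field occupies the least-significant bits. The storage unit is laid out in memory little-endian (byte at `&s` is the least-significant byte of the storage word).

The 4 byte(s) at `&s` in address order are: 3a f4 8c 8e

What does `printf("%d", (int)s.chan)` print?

-4

[0]=0x3a [1]=0xf4 [2]=0x8c [3]=0x8e (little-endian) → word 0x8e8cf43a
lvl [0+:11] = (word>>0) & 0x7ff = 1082
cnt [11+:2] = (word>>11) & 0x3 = 2
flags [13+:8] = (word>>13) & 0xff = 103
bank [21+:8] = (word>>21) & 0xff = 116
chan [29+:3] = (word>>29) & 0x7 = 4  ←
chan signed 3b, MSB=1: 4 - 8 = -4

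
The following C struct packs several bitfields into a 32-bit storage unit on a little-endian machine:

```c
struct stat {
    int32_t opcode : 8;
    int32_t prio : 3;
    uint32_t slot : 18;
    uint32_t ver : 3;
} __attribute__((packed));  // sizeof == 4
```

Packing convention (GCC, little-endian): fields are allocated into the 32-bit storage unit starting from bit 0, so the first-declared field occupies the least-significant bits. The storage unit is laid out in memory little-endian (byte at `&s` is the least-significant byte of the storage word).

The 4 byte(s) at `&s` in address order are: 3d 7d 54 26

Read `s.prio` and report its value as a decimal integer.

-3

[0]=0x3d [1]=0x7d [2]=0x54 [3]=0x26 (little-endian) → word 0x26547d3d
opcode:8 @ bit 0 → (0x26547d3d>>0)&0xff = 0x3d
prio:3 @ bit 8 → (0x26547d3d>>8)&0x7 = 0x5  ←
slot:18 @ bit 11 → (0x26547d3d>>11)&0x3ffff = 0xca8f
ver:3 @ bit 29 → (0x26547d3d>>29)&0x7 = 0x1
prio signed 3b, MSB=1: 5 - 8 = -3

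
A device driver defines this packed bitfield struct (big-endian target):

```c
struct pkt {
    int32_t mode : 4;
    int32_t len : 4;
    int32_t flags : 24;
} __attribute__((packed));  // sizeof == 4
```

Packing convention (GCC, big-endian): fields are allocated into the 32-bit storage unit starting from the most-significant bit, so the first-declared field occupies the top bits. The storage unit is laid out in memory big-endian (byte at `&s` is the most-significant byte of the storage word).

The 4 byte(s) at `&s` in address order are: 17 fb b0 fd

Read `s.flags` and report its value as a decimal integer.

-282371

[0]=0x17 [1]=0xfb [2]=0xb0 [3]=0xfd (big-endian) → word 0x17fbb0fd
mode [28+:4] = (word>>28) & 0xf = 1
len [24+:4] = (word>>24) & 0xf = 7
flags [0+:24] = (word>>0) & 0xffffff = 16494845  ←
flags signed 24b, MSB=1: 16494845 - 16777216 = -282371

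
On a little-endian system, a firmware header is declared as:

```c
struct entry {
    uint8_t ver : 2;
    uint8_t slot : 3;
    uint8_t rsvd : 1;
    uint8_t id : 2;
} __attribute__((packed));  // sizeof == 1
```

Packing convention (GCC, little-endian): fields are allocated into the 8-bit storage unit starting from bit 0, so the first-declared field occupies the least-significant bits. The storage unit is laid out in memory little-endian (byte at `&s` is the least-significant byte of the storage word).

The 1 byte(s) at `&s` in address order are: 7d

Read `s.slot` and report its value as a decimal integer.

7

[0]=0x7d (little-endian) → word 0x7d
ver [0+:2] = (word>>0) & 0x3 = 1
slot [2+:3] = (word>>2) & 0x7 = 7  ←
rsvd [5+:1] = (word>>5) & 0x1 = 1
id [6+:2] = (word>>6) & 0x3 = 1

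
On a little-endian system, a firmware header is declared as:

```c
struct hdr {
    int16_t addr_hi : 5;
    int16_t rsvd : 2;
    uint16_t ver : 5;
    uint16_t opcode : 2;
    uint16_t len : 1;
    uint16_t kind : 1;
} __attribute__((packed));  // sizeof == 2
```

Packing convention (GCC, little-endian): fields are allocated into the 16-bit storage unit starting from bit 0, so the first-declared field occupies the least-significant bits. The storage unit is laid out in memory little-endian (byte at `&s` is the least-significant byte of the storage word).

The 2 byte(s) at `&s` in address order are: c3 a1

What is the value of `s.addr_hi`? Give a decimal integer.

[0]=0xc3 [1]=0xa1 (little-endian) → word 0xa1c3
addr_hi [0+:5] = (word>>0) & 0x1f = 3  ←
rsvd [5+:2] = (word>>5) & 0x3 = 2
ver [7+:5] = (word>>7) & 0x1f = 3
opcode [12+:2] = (word>>12) & 0x3 = 2
len [14+:1] = (word>>14) & 0x1 = 0
kind [15+:1] = (word>>15) & 0x1 = 1
addr_hi signed 5b, MSB=0: value = 3

3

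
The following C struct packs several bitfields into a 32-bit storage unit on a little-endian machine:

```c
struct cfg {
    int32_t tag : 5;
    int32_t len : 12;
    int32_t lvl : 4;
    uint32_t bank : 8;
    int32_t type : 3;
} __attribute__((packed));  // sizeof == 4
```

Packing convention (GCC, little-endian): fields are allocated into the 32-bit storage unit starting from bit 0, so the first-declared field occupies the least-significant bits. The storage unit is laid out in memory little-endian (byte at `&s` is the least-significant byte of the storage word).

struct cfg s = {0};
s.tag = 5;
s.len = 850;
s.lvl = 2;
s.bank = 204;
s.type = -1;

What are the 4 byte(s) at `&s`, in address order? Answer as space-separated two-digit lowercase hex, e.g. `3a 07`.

45 6a 84 f9

tag:5 = 5 → 0x5 << 0 → word 0x00000005
len:12 = 850 → 0x352 << 5 → word 0x00006a45
lvl:4 = 2 → 0x2 << 17 → word 0x00046a45
bank:8 = 204 → 0xcc << 21 → word 0x19846a45
type:3 = -1 → 0x7 << 29 → word 0xf9846a45
word = 0xf9846a45 → little-endian bytes:
  [0]=0x45  [1]=0x6a  [2]=0x84  [3]=0xf9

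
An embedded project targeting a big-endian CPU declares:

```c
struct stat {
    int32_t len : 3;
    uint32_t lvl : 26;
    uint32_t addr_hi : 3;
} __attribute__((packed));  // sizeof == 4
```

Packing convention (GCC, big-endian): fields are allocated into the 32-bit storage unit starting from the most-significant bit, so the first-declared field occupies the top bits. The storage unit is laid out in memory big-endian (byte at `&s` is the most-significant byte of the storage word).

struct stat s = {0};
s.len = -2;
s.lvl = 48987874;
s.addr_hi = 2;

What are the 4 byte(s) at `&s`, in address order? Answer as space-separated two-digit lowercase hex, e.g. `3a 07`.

len:3 = -2 → 0x6 << 29 → word 0xc0000000
lvl:26 = 48987874 → 0x2eb7ee2 << 3 → word 0xd75bf710
addr_hi:3 = 2 → 0x2 << 0 → word 0xd75bf712
word = 0xd75bf712 → big-endian bytes:
  [0]=0xd7  [1]=0x5b  [2]=0xf7  [3]=0x12

d7 5b f7 12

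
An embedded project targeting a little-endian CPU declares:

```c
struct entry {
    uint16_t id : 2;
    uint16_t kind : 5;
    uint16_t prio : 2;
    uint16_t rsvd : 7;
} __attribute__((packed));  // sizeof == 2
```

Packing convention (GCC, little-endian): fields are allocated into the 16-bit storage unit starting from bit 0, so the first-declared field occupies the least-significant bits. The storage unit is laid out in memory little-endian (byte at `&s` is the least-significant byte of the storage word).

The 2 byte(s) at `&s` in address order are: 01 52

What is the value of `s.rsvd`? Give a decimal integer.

[0]=0x01 [1]=0x52 (little-endian) → word 0x5201
id [0+:2] = (word>>0) & 0x3 = 1
kind [2+:5] = (word>>2) & 0x1f = 0
prio [7+:2] = (word>>7) & 0x3 = 0
rsvd [9+:7] = (word>>9) & 0x7f = 41  ←

41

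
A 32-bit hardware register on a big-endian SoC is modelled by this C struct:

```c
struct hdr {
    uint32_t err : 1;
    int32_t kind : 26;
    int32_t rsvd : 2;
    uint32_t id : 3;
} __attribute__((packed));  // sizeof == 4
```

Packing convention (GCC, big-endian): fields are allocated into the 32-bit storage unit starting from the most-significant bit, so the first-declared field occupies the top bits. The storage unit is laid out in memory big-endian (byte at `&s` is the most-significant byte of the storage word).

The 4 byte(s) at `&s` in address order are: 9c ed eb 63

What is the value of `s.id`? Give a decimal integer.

[0]=0x9c [1]=0xed [2]=0xeb [3]=0x63 (big-endian) → word 0x9cedeb63
err [31+:1] = (word>>31) & 0x1 = 1
kind [5+:26] = (word>>5) & 0x3ffffff = 15167323
rsvd [3+:2] = (word>>3) & 0x3 = 0
id [0+:3] = (word>>0) & 0x7 = 3  ←

3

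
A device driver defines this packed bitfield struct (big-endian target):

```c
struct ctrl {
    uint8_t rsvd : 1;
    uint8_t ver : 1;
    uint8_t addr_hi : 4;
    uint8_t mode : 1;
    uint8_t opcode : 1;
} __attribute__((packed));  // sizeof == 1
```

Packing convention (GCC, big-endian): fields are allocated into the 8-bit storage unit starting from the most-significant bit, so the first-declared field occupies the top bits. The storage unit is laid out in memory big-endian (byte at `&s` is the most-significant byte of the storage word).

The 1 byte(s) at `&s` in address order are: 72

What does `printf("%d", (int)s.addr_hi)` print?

[0]=0x72 (big-endian) → word 0x72
rsvd:1 @ bit 7 → (0x72>>7)&0x1 = 0x0
ver:1 @ bit 6 → (0x72>>6)&0x1 = 0x1
addr_hi:4 @ bit 2 → (0x72>>2)&0xf = 0xc  ←
mode:1 @ bit 1 → (0x72>>1)&0x1 = 0x1
opcode:1 @ bit 0 → (0x72>>0)&0x1 = 0x0

12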